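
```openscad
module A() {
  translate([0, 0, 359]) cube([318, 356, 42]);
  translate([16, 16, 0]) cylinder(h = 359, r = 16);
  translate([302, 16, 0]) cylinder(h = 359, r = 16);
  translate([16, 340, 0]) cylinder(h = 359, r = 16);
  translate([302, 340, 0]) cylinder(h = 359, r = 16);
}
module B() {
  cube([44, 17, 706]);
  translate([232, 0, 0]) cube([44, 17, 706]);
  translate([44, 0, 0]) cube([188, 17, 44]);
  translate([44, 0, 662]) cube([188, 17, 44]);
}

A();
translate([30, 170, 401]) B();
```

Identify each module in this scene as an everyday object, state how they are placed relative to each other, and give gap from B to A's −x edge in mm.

A is a stool. B is a picture frame. The picture frame is on top of the stool. The gap from the picture frame to the stool's −x edge is 30 mm.

The picture frame's min-x is at 30; the stool's min-x is 0; gap = 30 mm.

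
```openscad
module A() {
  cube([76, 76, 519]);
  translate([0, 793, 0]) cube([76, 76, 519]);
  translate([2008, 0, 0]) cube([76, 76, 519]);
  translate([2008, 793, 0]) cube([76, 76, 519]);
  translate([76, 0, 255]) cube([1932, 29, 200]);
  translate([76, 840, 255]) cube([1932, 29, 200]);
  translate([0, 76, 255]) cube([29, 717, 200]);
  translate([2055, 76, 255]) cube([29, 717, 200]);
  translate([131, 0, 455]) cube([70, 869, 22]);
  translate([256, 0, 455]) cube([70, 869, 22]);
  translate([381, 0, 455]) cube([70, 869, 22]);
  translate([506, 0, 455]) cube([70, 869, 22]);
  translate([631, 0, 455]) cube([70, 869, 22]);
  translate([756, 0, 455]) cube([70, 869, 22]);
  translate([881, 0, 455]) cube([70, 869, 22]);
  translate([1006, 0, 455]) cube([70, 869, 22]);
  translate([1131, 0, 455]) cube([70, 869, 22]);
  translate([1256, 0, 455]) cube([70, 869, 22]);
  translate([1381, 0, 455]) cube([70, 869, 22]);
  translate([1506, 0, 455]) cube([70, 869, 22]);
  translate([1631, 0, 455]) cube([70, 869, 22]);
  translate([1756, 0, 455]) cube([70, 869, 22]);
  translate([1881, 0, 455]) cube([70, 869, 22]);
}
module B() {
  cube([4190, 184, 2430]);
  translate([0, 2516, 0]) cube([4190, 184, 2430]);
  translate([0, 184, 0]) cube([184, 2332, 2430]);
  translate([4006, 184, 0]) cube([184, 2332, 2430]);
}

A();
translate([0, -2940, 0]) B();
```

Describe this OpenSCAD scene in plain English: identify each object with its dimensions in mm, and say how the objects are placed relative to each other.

A is a bed frame 2084 mm long (x) by 869 mm wide (y). Four 76×76 mm corner posts, 519 mm tall, at the corners of the footprint. Four rails of 29 mm thickness and 200 mm height run between adjacent posts with their undersides at z = 255 mm, their outer faces flush with the outside of the frame (the two x-running rails run between the posts' inner faces; the two y-running rails run between the posts' inner faces). 15 slats, each 70 mm wide (x) and 22 mm thick, lie across the top of the two x-running rails, running the full 869 mm width of the frame in y; the slats are evenly spaced along x between the inner faces of the end posts with equal gaps (rounded down to the nearest mm) at the −x end and between each pair — any rounding remainder accumulates at the +x end.

B is a box-shaped house frame (walls only): outside footprint 4190×2700 mm, wall height 2430 mm, wall thickness 184 mm. The two y-facing walls run the full x-width; the two x-facing walls fit between the inner faces of the y-facing walls.

The house frame is on the floor beside the bed frame on its −y side.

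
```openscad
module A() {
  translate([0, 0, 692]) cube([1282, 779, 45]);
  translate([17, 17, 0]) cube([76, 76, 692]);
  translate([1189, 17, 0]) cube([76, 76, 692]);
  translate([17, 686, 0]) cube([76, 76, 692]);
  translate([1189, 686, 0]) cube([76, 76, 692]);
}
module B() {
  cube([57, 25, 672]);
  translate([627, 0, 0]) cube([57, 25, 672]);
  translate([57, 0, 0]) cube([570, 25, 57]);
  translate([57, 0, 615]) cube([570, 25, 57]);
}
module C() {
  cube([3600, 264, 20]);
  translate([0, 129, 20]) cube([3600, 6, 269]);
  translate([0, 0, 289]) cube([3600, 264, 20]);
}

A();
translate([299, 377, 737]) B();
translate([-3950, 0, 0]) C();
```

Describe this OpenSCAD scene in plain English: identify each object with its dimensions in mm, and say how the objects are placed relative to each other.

A is a table with a 1282×779 mm rectangular top, 45 mm thick, top surface at z = 737 mm, supported by four 76×76 mm square legs, each inset 17 mm from the nearest pair of top edges, running from the floor.

B is a rectangular picture frame lying in the x–z plane (depth along y). The opening is 570 mm wide (x) by 558 mm tall (z), surrounded by a border 57 mm wide on all four sides. The frame is 25 mm deep and is made of two full-height vertical stiles with two horizontal rails fitted between them.

C is an I-beam lying along x, 3600 mm long. Overall section height 309 mm. Two flanges 264 mm wide (y) and 20 mm thick, one on the floor and one at the top; a web 6 mm thick runs between them, centred on the flange width.

The picture frame is on top of the table, centred. The I-beam is on the floor beside the table on its −x side.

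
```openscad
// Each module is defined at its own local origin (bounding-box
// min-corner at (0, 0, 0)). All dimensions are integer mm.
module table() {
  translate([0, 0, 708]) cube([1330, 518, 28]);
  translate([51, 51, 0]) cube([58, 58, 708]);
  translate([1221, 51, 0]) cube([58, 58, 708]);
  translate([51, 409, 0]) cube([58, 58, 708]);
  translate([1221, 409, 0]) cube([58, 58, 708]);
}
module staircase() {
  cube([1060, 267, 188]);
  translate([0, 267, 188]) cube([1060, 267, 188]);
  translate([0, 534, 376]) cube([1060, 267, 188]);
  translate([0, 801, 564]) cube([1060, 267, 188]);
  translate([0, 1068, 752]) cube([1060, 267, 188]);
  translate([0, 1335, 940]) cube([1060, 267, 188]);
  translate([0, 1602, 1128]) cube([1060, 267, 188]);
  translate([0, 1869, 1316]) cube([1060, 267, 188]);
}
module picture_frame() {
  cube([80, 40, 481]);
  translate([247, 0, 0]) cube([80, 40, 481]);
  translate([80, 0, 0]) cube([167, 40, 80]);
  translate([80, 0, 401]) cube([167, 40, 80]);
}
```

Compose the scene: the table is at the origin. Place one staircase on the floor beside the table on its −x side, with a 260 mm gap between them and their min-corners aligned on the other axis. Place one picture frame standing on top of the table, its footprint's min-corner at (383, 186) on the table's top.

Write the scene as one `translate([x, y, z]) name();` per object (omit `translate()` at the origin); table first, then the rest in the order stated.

table();
translate([-1320, 0, 0]) staircase();
translate([383, 186, 736]) picture_frame();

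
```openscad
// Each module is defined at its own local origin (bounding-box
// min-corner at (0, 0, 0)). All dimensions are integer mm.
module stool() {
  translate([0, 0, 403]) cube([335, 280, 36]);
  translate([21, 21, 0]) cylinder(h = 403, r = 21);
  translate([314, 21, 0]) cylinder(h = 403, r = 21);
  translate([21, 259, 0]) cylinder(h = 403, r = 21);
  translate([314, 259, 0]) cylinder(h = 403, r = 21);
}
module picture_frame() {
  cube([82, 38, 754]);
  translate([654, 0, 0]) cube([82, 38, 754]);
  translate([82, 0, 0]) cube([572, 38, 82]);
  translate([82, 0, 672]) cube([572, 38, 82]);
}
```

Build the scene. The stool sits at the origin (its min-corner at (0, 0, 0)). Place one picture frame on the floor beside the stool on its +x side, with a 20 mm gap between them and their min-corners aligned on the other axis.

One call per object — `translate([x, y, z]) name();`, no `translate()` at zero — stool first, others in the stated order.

stool();
translate([355, 0, 0]) picture_frame();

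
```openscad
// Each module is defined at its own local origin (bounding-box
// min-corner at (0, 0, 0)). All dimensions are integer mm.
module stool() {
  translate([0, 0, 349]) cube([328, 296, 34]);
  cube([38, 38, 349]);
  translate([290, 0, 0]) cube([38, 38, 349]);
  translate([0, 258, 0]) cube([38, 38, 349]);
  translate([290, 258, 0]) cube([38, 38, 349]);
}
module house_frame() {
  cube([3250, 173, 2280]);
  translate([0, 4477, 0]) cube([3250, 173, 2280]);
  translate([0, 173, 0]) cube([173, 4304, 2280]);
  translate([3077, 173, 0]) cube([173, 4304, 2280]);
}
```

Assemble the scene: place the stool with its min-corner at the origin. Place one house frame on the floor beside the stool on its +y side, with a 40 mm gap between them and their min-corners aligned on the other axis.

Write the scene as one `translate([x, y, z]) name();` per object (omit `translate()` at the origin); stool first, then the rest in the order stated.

stool();
translate([0, 336, 0]) house_frame();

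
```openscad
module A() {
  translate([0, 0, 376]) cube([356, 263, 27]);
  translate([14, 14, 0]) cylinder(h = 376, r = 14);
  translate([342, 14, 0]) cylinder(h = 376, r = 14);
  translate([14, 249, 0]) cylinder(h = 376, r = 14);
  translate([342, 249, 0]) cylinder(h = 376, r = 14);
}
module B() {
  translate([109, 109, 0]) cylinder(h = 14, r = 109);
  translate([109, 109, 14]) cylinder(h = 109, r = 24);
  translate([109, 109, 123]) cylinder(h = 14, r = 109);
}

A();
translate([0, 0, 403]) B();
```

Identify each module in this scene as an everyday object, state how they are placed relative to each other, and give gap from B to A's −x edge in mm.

A is a stool. B is a spool. The spool is on top of the stool. The gap from the spool to the stool's −x edge is 0 mm.

The spool's min-x is at 0; the stool's min-x is 0; gap = 0 mm.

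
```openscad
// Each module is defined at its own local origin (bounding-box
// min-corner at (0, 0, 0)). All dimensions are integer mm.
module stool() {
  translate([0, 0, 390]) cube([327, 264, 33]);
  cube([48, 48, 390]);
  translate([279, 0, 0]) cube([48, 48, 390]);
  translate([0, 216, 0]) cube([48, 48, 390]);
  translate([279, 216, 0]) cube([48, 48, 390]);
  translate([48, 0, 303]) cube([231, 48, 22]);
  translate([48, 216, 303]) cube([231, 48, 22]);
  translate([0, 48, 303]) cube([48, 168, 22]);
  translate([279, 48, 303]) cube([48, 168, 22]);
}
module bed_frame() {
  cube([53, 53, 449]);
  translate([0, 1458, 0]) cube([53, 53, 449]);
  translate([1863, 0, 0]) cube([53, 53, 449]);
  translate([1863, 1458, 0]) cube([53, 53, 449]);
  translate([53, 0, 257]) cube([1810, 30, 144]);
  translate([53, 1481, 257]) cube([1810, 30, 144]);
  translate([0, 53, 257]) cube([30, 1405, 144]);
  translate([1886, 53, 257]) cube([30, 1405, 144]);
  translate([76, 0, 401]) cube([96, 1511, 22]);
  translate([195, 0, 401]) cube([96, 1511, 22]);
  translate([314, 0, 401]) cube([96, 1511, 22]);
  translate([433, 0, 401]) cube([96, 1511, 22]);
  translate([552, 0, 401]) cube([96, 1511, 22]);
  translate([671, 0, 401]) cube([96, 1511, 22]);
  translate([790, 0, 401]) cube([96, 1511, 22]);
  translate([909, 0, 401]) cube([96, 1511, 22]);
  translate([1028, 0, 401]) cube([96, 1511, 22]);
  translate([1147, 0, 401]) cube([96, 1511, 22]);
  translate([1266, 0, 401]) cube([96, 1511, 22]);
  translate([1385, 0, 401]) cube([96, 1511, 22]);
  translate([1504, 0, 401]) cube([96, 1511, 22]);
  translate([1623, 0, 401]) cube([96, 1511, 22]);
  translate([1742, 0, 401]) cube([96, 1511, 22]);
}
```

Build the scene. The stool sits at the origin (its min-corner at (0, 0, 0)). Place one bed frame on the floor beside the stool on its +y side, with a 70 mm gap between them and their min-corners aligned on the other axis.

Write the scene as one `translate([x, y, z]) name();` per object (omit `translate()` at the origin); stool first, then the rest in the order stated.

stool();
translate([0, 334, 0]) bed_frame();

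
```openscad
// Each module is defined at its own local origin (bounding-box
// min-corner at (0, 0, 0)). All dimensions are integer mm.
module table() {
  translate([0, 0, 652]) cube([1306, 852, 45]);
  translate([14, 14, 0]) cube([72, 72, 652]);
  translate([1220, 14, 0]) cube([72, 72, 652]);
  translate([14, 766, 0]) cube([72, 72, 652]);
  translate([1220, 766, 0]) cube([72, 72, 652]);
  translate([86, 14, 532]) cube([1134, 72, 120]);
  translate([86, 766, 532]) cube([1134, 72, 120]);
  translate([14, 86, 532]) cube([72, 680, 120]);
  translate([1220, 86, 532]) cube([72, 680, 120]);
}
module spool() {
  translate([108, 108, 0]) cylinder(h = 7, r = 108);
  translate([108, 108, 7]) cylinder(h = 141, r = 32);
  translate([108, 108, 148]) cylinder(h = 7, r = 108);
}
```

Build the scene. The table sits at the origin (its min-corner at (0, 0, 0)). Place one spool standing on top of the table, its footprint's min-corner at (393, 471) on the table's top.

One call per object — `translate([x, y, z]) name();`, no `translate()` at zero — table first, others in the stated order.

table();
translate([393, 471, 697]) spool();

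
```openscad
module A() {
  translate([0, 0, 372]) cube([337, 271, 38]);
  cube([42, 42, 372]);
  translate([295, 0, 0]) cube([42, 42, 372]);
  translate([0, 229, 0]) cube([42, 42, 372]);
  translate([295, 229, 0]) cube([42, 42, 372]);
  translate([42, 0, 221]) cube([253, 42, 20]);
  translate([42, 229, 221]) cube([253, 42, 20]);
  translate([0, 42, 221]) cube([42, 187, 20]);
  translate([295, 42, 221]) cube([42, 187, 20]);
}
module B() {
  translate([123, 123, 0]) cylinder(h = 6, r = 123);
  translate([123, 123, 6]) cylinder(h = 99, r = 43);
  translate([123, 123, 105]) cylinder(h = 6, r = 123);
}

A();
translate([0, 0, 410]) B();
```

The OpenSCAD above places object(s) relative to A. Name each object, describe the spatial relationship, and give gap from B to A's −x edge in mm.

The spool's min-x is at 0; the stool's min-x is 0; gap = 0 mm.

A is a stool. B is a spool. The spool is on top of the stool. The gap from the spool to the stool's −x edge is 0 mm.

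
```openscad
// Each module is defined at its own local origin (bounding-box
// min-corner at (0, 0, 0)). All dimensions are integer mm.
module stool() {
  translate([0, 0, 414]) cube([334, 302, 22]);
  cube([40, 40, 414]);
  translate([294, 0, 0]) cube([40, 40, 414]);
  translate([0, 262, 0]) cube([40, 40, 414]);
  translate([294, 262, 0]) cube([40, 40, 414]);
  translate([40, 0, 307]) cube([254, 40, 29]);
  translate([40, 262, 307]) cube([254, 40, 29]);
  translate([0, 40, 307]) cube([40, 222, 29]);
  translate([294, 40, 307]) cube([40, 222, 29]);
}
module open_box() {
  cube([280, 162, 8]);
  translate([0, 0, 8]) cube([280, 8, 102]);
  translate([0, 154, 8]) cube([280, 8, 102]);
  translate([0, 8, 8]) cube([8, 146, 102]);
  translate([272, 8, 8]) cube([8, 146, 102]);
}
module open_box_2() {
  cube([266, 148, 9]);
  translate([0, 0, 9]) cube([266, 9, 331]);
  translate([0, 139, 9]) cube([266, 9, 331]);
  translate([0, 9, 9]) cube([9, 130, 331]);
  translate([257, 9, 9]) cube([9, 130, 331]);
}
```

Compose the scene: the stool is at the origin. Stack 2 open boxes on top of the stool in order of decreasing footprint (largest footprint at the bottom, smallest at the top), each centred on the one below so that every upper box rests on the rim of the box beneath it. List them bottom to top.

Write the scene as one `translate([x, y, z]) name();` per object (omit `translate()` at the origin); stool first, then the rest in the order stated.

stool();
translate([27, 70, 436]) open_box();
translate([34, 77, 546]) open_box_2();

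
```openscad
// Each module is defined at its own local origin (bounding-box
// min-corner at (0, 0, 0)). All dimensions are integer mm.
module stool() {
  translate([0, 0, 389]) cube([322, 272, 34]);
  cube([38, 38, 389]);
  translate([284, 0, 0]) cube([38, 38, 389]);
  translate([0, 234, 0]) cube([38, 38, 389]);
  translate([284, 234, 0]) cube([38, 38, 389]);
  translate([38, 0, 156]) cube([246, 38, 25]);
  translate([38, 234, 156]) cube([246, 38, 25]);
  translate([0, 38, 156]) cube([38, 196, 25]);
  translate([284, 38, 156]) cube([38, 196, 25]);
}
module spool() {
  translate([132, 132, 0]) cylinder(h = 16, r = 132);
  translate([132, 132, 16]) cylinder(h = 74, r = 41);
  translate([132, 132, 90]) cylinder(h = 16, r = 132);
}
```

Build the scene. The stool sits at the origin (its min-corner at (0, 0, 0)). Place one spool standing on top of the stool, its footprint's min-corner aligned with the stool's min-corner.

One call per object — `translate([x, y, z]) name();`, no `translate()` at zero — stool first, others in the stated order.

stool();
translate([0, 0, 423]) spool();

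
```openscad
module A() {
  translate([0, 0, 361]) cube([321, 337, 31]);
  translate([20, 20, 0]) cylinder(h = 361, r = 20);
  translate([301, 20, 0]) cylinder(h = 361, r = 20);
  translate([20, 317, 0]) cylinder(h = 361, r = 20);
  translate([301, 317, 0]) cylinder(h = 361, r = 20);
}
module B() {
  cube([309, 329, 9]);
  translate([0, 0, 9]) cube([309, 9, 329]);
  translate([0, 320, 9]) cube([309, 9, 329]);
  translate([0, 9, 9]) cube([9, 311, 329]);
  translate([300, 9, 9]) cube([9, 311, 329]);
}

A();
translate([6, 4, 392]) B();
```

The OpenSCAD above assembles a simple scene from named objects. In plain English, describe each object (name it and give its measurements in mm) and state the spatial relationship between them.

A is a four-legged stool. The seat is a 321×337×31 mm slab whose top surface is at z = 392 mm; four round legs, each 40 mm in diameter, run from the floor (z = 0) to the underside of the seat, each leg's axis is inset half a diameter from the nearest pair of seat edges (so the leg's bounding box is flush with the corner).

B is an open-topped rectangular box: outside dimensions 309×329×338 mm, with a uniform wall and base thickness of 9 mm. The base is a full 309×329 slab on the floor; four walls sit on top of the base. The front and back walls (the −y and +y sides) span the full width; the two side walls fit between them.

The open box is on top of the stool, centred.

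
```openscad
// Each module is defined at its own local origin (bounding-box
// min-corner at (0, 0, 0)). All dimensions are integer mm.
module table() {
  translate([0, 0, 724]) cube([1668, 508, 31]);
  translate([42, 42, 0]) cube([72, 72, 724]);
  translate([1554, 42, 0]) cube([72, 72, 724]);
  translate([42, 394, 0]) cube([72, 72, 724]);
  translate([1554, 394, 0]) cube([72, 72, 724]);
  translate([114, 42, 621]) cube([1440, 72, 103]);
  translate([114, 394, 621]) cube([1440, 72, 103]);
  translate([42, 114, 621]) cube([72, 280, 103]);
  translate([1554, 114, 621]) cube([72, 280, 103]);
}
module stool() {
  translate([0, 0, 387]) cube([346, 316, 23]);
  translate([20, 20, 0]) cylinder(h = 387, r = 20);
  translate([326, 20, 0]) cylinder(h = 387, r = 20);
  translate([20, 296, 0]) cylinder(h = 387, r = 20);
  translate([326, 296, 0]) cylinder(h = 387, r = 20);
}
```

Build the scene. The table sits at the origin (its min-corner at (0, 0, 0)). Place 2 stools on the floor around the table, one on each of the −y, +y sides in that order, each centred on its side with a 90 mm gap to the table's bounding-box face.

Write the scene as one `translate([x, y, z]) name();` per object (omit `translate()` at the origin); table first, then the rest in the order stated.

table();
translate([661, -406, 0]) stool();
translate([661, 598, 0]) stool();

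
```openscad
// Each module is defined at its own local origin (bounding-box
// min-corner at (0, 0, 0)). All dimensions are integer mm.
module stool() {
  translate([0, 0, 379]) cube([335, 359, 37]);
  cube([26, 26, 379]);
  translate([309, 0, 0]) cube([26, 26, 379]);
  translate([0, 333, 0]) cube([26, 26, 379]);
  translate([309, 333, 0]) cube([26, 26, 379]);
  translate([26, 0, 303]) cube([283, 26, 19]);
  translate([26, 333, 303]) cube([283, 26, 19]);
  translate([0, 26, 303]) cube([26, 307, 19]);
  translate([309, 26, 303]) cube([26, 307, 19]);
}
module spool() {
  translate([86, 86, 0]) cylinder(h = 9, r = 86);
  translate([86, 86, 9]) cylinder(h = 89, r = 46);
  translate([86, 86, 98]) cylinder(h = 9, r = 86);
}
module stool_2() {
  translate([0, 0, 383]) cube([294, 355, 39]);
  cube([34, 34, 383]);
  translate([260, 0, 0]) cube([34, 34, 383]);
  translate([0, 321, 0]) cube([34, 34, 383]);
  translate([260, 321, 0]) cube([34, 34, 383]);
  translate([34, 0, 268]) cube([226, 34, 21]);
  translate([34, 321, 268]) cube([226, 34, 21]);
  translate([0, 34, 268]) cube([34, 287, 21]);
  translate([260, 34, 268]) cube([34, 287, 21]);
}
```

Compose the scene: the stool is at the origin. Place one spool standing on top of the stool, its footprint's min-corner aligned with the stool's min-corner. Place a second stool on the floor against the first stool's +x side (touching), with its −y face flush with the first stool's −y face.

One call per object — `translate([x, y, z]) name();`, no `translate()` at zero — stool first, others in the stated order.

stool();
translate([0, 0, 416]) spool();
translate([335, 0, 0]) stool_2();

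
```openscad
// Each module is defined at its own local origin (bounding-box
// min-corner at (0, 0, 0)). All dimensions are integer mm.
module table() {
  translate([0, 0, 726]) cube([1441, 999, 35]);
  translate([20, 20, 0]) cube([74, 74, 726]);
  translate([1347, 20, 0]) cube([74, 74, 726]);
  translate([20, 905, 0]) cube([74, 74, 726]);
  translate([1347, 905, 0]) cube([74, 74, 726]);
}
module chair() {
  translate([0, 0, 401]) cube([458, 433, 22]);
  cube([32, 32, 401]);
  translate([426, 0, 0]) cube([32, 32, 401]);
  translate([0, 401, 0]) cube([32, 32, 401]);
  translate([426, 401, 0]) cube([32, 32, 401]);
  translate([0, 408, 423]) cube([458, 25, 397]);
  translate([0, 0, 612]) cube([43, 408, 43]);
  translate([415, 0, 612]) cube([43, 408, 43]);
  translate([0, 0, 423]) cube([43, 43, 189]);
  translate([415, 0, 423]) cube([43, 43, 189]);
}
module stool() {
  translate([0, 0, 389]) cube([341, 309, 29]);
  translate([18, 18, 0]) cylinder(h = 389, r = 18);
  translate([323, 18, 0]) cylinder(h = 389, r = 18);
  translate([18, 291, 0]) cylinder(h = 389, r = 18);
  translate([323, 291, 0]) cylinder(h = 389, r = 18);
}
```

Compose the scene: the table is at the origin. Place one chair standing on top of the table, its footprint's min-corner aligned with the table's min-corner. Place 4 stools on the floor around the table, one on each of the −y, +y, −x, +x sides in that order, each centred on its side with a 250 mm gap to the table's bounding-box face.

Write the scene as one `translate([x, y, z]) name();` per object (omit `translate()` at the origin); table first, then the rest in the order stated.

table();
translate([0, 0, 761]) chair();
translate([550, -559, 0]) stool();
translate([550, 1249, 0]) stool();
translate([-591, 345, 0]) stool();
translate([1691, 345, 0]) stool();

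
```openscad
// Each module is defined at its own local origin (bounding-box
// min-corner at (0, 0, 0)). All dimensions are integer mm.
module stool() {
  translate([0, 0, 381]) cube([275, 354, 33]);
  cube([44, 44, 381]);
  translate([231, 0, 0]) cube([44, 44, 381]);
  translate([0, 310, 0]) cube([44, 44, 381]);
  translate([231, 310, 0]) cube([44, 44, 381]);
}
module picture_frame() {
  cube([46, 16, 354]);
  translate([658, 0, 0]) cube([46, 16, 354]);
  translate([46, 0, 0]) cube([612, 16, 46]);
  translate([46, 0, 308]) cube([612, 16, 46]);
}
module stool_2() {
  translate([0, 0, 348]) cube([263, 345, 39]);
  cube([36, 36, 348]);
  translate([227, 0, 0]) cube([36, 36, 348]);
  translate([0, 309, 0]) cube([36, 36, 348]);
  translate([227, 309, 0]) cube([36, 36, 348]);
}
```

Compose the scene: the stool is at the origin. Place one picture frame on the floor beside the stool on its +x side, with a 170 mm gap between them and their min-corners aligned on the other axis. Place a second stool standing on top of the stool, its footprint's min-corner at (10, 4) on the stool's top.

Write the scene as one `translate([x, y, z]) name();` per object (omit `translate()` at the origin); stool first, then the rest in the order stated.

stool();
translate([445, 0, 0]) picture_frame();
translate([10, 4, 414]) stool_2();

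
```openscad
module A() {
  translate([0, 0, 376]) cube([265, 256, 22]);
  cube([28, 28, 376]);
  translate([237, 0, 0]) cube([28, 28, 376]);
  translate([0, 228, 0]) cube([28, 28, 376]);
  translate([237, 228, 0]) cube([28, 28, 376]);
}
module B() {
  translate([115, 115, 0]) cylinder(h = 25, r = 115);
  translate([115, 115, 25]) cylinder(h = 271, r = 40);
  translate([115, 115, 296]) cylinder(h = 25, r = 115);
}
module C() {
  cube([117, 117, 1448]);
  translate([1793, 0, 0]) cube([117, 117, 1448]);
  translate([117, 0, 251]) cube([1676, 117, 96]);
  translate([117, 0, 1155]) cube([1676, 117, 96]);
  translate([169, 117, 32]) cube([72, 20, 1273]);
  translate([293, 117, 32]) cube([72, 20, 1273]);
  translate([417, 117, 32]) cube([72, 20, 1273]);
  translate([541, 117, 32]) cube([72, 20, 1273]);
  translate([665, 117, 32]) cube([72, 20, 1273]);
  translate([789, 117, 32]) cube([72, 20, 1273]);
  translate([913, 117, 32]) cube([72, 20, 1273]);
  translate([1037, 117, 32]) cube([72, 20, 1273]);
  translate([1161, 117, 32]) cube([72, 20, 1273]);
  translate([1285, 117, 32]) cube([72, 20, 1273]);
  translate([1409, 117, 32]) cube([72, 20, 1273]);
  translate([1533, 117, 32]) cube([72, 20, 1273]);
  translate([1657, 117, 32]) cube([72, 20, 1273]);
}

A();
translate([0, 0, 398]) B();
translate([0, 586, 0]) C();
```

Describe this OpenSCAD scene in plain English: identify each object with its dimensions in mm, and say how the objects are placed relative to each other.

A is a four-legged stool. The seat is 265×256 mm, 22 mm thick, top at z = 398 mm. It stands on four square legs, each 28×28 mm in cross-section, from z = 0 to the seat underside, each flush with a corner of the seat.

B is a spool: two coaxial disc flanges of radius 115 mm and thickness 25 mm, joined by a core cylinder of radius 40 mm and height 271 mm. The lower flange rests on z = 0 and the three cylinders share a vertical axis.

C is a fence section. Two 117×117 mm posts, 1448 mm tall, stand on the floor with a clear span of 1676 mm between their inner faces. Two horizontal rails of 117×96 mm section span the gap between the posts with their undersides at z = 251 mm and z = 1155 mm, flush with the posts' −y face. 13 pickets, each 72 mm wide, 20 mm thick and 1273 mm tall, are fixed to the +y face of the rails with their bottoms at z = 32 mm, evenly spaced across the span with equal gaps (rounded down to the nearest mm) at the −x end and between each pair — any rounding remainder accumulates at the +x end.

The spool is on top of the stool. The fence section is on the floor beside the stool on its +y side.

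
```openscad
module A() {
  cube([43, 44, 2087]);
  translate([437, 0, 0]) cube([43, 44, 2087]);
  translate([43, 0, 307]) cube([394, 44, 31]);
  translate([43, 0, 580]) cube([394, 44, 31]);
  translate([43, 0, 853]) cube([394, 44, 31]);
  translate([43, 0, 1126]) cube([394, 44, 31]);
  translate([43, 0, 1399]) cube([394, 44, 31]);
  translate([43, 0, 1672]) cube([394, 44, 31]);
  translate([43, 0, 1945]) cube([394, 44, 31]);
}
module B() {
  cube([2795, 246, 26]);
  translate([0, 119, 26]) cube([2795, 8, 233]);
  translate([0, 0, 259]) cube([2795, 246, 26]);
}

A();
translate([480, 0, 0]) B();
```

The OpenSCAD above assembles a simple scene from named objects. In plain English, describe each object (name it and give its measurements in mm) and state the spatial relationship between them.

A is a wooden ladder with two side rails of 43×44 mm section and 2087 mm height, set 480 mm apart overall. Between them run 7 rectangular rungs (44 mm deep, 31 mm thick), front faces flush with the rails' −y face. The bottom of the first rung is 307 mm above the floor and each subsequent rung is 273 mm higher than the one below.

B is an I-beam lying along x, 2795 mm long. Overall section height 285 mm. Two flanges 246 mm wide (y) and 26 mm thick, one on the floor and one at the top; a web 8 mm thick runs between them, centred on the flange width.

The I-beam is against the ladder's +x side, with their −y faces flush.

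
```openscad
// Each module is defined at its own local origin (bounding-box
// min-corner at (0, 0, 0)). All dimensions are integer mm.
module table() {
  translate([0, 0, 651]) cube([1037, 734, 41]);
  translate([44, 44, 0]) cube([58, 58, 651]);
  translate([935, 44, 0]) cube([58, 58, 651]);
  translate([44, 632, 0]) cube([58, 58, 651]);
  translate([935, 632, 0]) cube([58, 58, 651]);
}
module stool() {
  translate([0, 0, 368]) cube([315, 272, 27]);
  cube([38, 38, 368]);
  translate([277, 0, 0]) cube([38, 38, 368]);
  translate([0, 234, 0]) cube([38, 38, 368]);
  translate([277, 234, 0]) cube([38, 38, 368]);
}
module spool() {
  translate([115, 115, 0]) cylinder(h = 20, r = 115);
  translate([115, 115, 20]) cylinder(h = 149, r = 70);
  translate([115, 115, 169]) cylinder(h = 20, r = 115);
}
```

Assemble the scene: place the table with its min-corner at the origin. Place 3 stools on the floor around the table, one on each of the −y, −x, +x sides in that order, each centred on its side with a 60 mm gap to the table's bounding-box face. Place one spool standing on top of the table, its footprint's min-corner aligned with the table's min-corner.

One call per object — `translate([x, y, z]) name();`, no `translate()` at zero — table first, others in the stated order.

table();
translate([361, -332, 0]) stool();
translate([-375, 231, 0]) stool();
translate([1097, 231, 0]) stool();
translate([0, 0, 692]) spool();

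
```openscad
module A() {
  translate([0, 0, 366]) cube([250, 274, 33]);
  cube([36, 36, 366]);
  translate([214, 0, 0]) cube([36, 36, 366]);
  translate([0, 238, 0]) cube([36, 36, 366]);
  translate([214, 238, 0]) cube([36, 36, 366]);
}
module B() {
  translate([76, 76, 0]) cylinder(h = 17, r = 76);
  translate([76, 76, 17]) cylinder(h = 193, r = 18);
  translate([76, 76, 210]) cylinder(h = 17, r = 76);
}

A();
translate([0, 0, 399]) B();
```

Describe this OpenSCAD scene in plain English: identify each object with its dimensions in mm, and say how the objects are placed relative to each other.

A is a four-legged stool. The seat is 250×274 mm, 33 mm thick, top at z = 399 mm. It stands on four square legs, each 36×36 mm in cross-section, from z = 0 to the seat underside, each flush with a corner of the seat.

B is a spool: two coaxial disc flanges of radius 76 mm and thickness 17 mm, joined by a core cylinder of radius 18 mm and height 193 mm. The lower flange rests on z = 0 and the three cylinders share a vertical axis.

The spool is on top of the stool.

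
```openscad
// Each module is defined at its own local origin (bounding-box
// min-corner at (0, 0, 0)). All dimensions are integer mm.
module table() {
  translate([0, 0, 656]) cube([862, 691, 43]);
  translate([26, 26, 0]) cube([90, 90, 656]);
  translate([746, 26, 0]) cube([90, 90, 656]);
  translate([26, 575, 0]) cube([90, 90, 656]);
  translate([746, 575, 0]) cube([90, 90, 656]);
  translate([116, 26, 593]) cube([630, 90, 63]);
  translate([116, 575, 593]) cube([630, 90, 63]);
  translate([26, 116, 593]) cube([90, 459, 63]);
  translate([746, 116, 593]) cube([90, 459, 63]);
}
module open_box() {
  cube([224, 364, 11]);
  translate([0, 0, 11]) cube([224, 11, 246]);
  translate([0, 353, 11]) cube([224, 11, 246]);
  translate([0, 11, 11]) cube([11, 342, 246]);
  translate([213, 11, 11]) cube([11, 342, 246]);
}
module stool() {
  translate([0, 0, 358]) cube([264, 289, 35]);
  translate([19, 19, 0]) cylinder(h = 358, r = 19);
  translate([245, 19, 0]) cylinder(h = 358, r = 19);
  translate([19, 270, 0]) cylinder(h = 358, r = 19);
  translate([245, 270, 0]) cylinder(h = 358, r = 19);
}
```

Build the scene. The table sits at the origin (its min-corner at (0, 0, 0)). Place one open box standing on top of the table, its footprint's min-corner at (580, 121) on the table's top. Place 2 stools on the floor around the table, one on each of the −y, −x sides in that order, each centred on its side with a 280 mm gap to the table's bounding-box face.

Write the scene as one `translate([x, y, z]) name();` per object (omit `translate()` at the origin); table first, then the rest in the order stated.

table();
translate([580, 121, 699]) open_box();
translate([299, -569, 0]) stool();
translate([-544, 201, 0]) stool();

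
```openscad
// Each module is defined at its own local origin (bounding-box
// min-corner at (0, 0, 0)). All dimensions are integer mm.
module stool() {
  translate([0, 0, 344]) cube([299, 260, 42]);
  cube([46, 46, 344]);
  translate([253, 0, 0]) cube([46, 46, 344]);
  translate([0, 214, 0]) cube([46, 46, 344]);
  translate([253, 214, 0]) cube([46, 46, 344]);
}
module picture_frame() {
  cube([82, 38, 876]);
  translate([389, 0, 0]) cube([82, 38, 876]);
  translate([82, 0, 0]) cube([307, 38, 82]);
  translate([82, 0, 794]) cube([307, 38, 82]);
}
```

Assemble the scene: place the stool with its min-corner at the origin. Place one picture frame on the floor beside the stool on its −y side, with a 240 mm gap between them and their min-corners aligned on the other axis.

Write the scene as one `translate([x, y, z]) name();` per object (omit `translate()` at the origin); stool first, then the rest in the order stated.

stool();
translate([0, -278, 0]) picture_frame();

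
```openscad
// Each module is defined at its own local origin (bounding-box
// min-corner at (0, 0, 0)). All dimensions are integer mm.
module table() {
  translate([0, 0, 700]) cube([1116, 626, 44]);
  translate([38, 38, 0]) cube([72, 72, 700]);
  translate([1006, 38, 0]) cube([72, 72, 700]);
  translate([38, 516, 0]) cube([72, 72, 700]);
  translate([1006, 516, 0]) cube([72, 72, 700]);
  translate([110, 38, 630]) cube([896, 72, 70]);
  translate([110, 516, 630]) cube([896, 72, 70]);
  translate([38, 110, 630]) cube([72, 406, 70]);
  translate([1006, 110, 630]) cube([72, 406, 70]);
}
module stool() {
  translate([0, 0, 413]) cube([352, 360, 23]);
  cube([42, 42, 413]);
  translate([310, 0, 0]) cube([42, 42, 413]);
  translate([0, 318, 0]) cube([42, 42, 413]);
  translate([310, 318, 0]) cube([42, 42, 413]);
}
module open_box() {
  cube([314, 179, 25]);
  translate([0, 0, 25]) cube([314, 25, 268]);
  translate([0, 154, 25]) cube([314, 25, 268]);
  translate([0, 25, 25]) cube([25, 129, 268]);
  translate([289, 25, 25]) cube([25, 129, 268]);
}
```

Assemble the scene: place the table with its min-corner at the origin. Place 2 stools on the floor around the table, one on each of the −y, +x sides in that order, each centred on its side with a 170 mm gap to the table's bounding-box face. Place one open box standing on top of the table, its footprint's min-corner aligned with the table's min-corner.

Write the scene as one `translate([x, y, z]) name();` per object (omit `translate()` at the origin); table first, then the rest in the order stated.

table();
translate([382, -530, 0]) stool();
translate([1286, 133, 0]) stool();
translate([0, 0, 744]) open_box();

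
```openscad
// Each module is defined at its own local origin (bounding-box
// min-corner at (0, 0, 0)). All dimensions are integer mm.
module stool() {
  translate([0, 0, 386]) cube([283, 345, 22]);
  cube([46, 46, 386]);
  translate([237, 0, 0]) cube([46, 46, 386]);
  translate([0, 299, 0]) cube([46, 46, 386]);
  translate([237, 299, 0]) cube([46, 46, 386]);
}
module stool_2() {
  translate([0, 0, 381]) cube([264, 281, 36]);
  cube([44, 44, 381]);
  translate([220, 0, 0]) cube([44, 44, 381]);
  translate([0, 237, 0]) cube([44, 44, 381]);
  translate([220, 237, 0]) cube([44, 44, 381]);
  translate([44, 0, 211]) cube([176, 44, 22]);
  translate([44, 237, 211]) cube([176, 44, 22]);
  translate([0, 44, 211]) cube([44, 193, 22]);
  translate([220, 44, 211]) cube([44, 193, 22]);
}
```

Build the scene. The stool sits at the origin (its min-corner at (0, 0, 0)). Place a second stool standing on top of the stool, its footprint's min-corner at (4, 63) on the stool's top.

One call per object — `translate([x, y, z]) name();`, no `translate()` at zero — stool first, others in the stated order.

stool();
translate([4, 63, 408]) stool_2();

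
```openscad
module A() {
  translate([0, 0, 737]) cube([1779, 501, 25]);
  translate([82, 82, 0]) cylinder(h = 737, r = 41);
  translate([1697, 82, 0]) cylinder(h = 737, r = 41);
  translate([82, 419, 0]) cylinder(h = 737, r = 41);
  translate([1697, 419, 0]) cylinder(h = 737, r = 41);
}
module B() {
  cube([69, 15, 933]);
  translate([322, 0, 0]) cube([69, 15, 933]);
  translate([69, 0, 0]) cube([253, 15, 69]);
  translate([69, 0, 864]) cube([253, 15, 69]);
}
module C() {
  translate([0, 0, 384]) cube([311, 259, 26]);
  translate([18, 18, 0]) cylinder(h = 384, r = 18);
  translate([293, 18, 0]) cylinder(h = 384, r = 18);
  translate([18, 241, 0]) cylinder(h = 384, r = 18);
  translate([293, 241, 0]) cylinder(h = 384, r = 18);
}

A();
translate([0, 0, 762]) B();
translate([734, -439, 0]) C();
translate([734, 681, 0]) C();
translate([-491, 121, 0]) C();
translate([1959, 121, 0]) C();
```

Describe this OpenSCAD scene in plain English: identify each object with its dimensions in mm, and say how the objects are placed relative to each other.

A is a table with a 1779×501 mm rectangular top, 25 mm thick, top surface at z = 762 mm, supported by four round legs of 82 mm diameter, each leg's bounding box inset 41 mm from the nearest pair of top edges, running from the floor.

B is a picture frame with a 253×795 mm rectangular opening (x by z) and a uniform 69 mm border on every side. Frame depth is 15 mm along y. It is built from two vertical stiles running the full outside height and two horizontal rails spanning the gap between the stiles.

C is a simple wooden stool: a rectangular seat 311 mm (x) by 259 mm (y), 26 mm thick, top face at z = 410 mm, on four round legs, each 36 mm in diameter. The legs rest on z = 0, each leg's axis is inset half a diameter from the nearest pair of seat edges (so the leg's bounding box is flush with the corner).

The picture frame is on top of the table. Four stools sit around the table at the −y, +y, −x, +x sides.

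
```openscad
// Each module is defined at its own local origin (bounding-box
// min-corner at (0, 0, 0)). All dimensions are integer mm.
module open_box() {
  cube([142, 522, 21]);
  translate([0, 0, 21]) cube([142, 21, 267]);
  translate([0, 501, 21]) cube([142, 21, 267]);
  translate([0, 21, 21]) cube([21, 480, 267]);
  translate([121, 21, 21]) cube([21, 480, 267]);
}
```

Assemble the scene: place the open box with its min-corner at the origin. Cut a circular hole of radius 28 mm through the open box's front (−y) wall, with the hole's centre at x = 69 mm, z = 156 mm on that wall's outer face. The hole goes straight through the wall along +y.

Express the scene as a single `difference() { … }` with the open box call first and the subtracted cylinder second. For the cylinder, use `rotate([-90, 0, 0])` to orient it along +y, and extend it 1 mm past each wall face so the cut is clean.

difference() {
  open_box();
  translate([69, -1, 156]) rotate([-90, 0, 0]) cylinder(h = 23, r = 28);
}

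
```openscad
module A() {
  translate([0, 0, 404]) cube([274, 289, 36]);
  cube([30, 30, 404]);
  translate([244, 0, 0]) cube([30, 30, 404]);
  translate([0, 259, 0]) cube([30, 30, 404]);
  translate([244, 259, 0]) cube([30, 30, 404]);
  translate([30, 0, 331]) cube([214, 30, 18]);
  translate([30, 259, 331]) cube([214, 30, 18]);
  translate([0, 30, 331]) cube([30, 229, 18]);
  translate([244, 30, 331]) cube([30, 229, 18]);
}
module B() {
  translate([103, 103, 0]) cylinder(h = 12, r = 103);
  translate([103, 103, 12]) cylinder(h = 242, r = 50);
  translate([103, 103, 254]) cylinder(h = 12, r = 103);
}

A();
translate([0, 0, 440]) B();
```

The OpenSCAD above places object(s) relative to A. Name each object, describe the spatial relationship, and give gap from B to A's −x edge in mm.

The spool's min-x is at 0; the stool's min-x is 0; gap = 0 mm.

A is a stool. B is a spool. The spool is on top of the stool. The gap from the spool to the stool's −x edge is 0 mm.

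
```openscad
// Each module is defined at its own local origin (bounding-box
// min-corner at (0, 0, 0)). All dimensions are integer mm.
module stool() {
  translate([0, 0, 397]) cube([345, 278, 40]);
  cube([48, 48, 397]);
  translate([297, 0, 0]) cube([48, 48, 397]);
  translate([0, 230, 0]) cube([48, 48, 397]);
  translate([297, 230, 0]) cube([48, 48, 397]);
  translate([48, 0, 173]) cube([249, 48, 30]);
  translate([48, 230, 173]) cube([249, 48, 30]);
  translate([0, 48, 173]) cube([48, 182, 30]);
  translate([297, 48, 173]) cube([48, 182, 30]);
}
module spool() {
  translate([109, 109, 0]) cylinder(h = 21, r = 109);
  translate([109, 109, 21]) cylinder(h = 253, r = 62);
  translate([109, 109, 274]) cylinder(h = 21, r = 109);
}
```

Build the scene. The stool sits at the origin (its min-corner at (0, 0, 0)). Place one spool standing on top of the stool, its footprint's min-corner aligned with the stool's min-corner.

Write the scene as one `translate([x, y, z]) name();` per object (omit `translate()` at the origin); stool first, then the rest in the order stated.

stool();
translate([0, 0, 437]) spool();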